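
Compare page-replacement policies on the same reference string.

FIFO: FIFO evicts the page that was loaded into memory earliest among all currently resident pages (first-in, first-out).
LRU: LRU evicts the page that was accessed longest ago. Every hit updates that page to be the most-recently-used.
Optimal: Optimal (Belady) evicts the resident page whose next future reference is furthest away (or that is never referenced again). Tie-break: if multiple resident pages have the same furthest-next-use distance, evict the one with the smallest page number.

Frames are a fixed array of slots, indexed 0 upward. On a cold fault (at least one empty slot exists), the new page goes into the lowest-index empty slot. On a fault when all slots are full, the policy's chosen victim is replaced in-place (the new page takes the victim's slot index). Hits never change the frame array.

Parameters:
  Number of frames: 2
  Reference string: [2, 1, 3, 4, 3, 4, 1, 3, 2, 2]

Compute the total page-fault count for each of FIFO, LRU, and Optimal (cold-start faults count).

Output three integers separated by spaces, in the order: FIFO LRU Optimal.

Answer: 7 7 6

Derivation:
--- FIFO ---
  step 0: ref 2 -> FAULT, frames=[2,-] (faults so far: 1)
  step 1: ref 1 -> FAULT, frames=[2,1] (faults so far: 2)
  step 2: ref 3 -> FAULT, evict 2, frames=[3,1] (faults so far: 3)
  step 3: ref 4 -> FAULT, evict 1, frames=[3,4] (faults so far: 4)
  step 4: ref 3 -> HIT, frames=[3,4] (faults so far: 4)
  step 5: ref 4 -> HIT, frames=[3,4] (faults so far: 4)
  step 6: ref 1 -> FAULT, evict 3, frames=[1,4] (faults so far: 5)
  step 7: ref 3 -> FAULT, evict 4, frames=[1,3] (faults so far: 6)
  step 8: ref 2 -> FAULT, evict 1, frames=[2,3] (faults so far: 7)
  step 9: ref 2 -> HIT, frames=[2,3] (faults so far: 7)
  FIFO total faults: 7
--- LRU ---
  step 0: ref 2 -> FAULT, frames=[2,-] (faults so far: 1)
  step 1: ref 1 -> FAULT, frames=[2,1] (faults so far: 2)
  step 2: ref 3 -> FAULT, evict 2, frames=[3,1] (faults so far: 3)
  step 3: ref 4 -> FAULT, evict 1, frames=[3,4] (faults so far: 4)
  step 4: ref 3 -> HIT, frames=[3,4] (faults so far: 4)
  step 5: ref 4 -> HIT, frames=[3,4] (faults so far: 4)
  step 6: ref 1 -> FAULT, evict 3, frames=[1,4] (faults so far: 5)
  step 7: ref 3 -> FAULT, evict 4, frames=[1,3] (faults so far: 6)
  step 8: ref 2 -> FAULT, evict 1, frames=[2,3] (faults so far: 7)
  step 9: ref 2 -> HIT, frames=[2,3] (faults so far: 7)
  LRU total faults: 7
--- Optimal ---
  step 0: ref 2 -> FAULT, frames=[2,-] (faults so far: 1)
  step 1: ref 1 -> FAULT, frames=[2,1] (faults so far: 2)
  step 2: ref 3 -> FAULT, evict 2, frames=[3,1] (faults so far: 3)
  step 3: ref 4 -> FAULT, evict 1, frames=[3,4] (faults so far: 4)
  step 4: ref 3 -> HIT, frames=[3,4] (faults so far: 4)
  step 5: ref 4 -> HIT, frames=[3,4] (faults so far: 4)
  step 6: ref 1 -> FAULT, evict 4, frames=[3,1] (faults so far: 5)
  step 7: ref 3 -> HIT, frames=[3,1] (faults so far: 5)
  step 8: ref 2 -> FAULT, evict 1, frames=[3,2] (faults so far: 6)
  step 9: ref 2 -> HIT, frames=[3,2] (faults so far: 6)
  Optimal total faults: 6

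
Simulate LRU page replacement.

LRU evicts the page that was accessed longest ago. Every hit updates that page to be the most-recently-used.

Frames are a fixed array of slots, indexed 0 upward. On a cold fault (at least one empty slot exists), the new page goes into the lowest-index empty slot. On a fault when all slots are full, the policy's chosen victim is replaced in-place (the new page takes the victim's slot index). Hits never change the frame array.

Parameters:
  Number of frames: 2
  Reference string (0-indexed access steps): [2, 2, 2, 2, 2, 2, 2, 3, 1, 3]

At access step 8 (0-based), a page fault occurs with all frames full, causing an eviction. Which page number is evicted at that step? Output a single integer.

Answer: 2

Derivation:
Step 0: ref 2 -> FAULT, frames=[2,-]
Step 1: ref 2 -> HIT, frames=[2,-]
Step 2: ref 2 -> HIT, frames=[2,-]
Step 3: ref 2 -> HIT, frames=[2,-]
Step 4: ref 2 -> HIT, frames=[2,-]
Step 5: ref 2 -> HIT, frames=[2,-]
Step 6: ref 2 -> HIT, frames=[2,-]
Step 7: ref 3 -> FAULT, frames=[2,3]
Step 8: ref 1 -> FAULT, evict 2, frames=[1,3]
At step 8: evicted page 2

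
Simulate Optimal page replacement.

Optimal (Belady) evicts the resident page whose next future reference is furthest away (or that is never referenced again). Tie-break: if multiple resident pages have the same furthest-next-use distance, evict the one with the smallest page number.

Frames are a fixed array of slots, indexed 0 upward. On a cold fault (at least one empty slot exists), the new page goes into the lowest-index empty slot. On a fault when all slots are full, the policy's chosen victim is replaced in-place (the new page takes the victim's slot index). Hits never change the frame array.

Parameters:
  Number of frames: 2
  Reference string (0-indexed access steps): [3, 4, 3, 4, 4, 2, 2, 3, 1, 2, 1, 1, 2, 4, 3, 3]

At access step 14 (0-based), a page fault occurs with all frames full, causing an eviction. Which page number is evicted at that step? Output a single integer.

Answer: 2

Derivation:
Step 0: ref 3 -> FAULT, frames=[3,-]
Step 1: ref 4 -> FAULT, frames=[3,4]
Step 2: ref 3 -> HIT, frames=[3,4]
Step 3: ref 4 -> HIT, frames=[3,4]
Step 4: ref 4 -> HIT, frames=[3,4]
Step 5: ref 2 -> FAULT, evict 4, frames=[3,2]
Step 6: ref 2 -> HIT, frames=[3,2]
Step 7: ref 3 -> HIT, frames=[3,2]
Step 8: ref 1 -> FAULT, evict 3, frames=[1,2]
Step 9: ref 2 -> HIT, frames=[1,2]
Step 10: ref 1 -> HIT, frames=[1,2]
Step 11: ref 1 -> HIT, frames=[1,2]
Step 12: ref 2 -> HIT, frames=[1,2]
Step 13: ref 4 -> FAULT, evict 1, frames=[4,2]
Step 14: ref 3 -> FAULT, evict 2, frames=[4,3]
At step 14: evicted page 2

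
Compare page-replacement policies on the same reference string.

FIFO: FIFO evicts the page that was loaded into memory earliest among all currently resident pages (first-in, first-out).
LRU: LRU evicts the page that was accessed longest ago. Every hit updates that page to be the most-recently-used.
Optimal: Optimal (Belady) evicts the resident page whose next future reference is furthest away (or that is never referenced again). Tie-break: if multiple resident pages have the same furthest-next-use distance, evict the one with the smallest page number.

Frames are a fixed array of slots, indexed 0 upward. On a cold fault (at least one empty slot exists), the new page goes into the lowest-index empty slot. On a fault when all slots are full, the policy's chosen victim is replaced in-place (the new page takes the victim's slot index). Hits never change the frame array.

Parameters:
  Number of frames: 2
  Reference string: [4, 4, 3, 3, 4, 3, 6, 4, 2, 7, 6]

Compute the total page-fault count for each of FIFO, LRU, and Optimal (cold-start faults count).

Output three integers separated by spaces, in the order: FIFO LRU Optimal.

Answer: 7 7 5

Derivation:
--- FIFO ---
  step 0: ref 4 -> FAULT, frames=[4,-] (faults so far: 1)
  step 1: ref 4 -> HIT, frames=[4,-] (faults so far: 1)
  step 2: ref 3 -> FAULT, frames=[4,3] (faults so far: 2)
  step 3: ref 3 -> HIT, frames=[4,3] (faults so far: 2)
  step 4: ref 4 -> HIT, frames=[4,3] (faults so far: 2)
  step 5: ref 3 -> HIT, frames=[4,3] (faults so far: 2)
  step 6: ref 6 -> FAULT, evict 4, frames=[6,3] (faults so far: 3)
  step 7: ref 4 -> FAULT, evict 3, frames=[6,4] (faults so far: 4)
  step 8: ref 2 -> FAULT, evict 6, frames=[2,4] (faults so far: 5)
  step 9: ref 7 -> FAULT, evict 4, frames=[2,7] (faults so far: 6)
  step 10: ref 6 -> FAULT, evict 2, frames=[6,7] (faults so far: 7)
  FIFO total faults: 7
--- LRU ---
  step 0: ref 4 -> FAULT, frames=[4,-] (faults so far: 1)
  step 1: ref 4 -> HIT, frames=[4,-] (faults so far: 1)
  step 2: ref 3 -> FAULT, frames=[4,3] (faults so far: 2)
  step 3: ref 3 -> HIT, frames=[4,3] (faults so far: 2)
  step 4: ref 4 -> HIT, frames=[4,3] (faults so far: 2)
  step 5: ref 3 -> HIT, frames=[4,3] (faults so far: 2)
  step 6: ref 6 -> FAULT, evict 4, frames=[6,3] (faults so far: 3)
  step 7: ref 4 -> FAULT, evict 3, frames=[6,4] (faults so far: 4)
  step 8: ref 2 -> FAULT, evict 6, frames=[2,4] (faults so far: 5)
  step 9: ref 7 -> FAULT, evict 4, frames=[2,7] (faults so far: 6)
  step 10: ref 6 -> FAULT, evict 2, frames=[6,7] (faults so far: 7)
  LRU total faults: 7
--- Optimal ---
  step 0: ref 4 -> FAULT, frames=[4,-] (faults so far: 1)
  step 1: ref 4 -> HIT, frames=[4,-] (faults so far: 1)
  step 2: ref 3 -> FAULT, frames=[4,3] (faults so far: 2)
  step 3: ref 3 -> HIT, frames=[4,3] (faults so far: 2)
  step 4: ref 4 -> HIT, frames=[4,3] (faults so far: 2)
  step 5: ref 3 -> HIT, frames=[4,3] (faults so far: 2)
  step 6: ref 6 -> FAULT, evict 3, frames=[4,6] (faults so far: 3)
  step 7: ref 4 -> HIT, frames=[4,6] (faults so far: 3)
  step 8: ref 2 -> FAULT, evict 4, frames=[2,6] (faults so far: 4)
  step 9: ref 7 -> FAULT, evict 2, frames=[7,6] (faults so far: 5)
  step 10: ref 6 -> HIT, frames=[7,6] (faults so far: 5)
  Optimal total faults: 5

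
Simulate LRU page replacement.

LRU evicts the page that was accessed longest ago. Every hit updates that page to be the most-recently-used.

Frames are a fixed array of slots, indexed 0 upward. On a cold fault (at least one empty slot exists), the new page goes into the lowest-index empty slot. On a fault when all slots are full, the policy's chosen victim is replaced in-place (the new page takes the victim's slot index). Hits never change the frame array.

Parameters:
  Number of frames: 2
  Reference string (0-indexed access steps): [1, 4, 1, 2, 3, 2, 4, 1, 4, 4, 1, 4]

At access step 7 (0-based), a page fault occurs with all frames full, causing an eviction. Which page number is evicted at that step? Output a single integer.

Step 0: ref 1 -> FAULT, frames=[1,-]
Step 1: ref 4 -> FAULT, frames=[1,4]
Step 2: ref 1 -> HIT, frames=[1,4]
Step 3: ref 2 -> FAULT, evict 4, frames=[1,2]
Step 4: ref 3 -> FAULT, evict 1, frames=[3,2]
Step 5: ref 2 -> HIT, frames=[3,2]
Step 6: ref 4 -> FAULT, evict 3, frames=[4,2]
Step 7: ref 1 -> FAULT, evict 2, frames=[4,1]
At step 7: evicted page 2

Answer: 2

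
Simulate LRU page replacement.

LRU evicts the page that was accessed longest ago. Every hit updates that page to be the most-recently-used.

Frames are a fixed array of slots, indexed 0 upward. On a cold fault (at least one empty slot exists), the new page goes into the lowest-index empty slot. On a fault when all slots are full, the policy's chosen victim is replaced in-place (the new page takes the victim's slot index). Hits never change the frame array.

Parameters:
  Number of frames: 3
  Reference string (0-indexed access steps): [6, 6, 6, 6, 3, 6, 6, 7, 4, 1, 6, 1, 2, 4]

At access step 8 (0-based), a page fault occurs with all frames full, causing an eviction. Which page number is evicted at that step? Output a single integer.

Answer: 3

Derivation:
Step 0: ref 6 -> FAULT, frames=[6,-,-]
Step 1: ref 6 -> HIT, frames=[6,-,-]
Step 2: ref 6 -> HIT, frames=[6,-,-]
Step 3: ref 6 -> HIT, frames=[6,-,-]
Step 4: ref 3 -> FAULT, frames=[6,3,-]
Step 5: ref 6 -> HIT, frames=[6,3,-]
Step 6: ref 6 -> HIT, frames=[6,3,-]
Step 7: ref 7 -> FAULT, frames=[6,3,7]
Step 8: ref 4 -> FAULT, evict 3, frames=[6,4,7]
At step 8: evicted page 3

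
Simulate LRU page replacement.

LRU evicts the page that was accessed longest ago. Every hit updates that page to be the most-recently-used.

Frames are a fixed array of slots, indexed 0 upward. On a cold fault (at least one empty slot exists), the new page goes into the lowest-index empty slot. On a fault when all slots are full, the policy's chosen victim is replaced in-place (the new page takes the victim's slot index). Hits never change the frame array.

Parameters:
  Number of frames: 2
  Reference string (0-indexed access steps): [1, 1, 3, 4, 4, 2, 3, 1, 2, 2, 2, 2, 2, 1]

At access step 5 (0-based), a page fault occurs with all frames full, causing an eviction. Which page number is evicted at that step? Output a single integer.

Answer: 3

Derivation:
Step 0: ref 1 -> FAULT, frames=[1,-]
Step 1: ref 1 -> HIT, frames=[1,-]
Step 2: ref 3 -> FAULT, frames=[1,3]
Step 3: ref 4 -> FAULT, evict 1, frames=[4,3]
Step 4: ref 4 -> HIT, frames=[4,3]
Step 5: ref 2 -> FAULT, evict 3, frames=[4,2]
At step 5: evicted page 3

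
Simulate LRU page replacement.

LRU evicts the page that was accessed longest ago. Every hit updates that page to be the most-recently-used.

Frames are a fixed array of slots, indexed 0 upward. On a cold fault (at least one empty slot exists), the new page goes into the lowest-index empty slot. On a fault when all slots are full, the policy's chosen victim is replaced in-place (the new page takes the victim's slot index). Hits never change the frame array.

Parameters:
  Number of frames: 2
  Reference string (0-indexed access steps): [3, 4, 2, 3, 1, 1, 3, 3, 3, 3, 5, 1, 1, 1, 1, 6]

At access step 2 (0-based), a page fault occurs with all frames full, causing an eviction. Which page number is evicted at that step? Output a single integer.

Step 0: ref 3 -> FAULT, frames=[3,-]
Step 1: ref 4 -> FAULT, frames=[3,4]
Step 2: ref 2 -> FAULT, evict 3, frames=[2,4]
At step 2: evicted page 3

Answer: 3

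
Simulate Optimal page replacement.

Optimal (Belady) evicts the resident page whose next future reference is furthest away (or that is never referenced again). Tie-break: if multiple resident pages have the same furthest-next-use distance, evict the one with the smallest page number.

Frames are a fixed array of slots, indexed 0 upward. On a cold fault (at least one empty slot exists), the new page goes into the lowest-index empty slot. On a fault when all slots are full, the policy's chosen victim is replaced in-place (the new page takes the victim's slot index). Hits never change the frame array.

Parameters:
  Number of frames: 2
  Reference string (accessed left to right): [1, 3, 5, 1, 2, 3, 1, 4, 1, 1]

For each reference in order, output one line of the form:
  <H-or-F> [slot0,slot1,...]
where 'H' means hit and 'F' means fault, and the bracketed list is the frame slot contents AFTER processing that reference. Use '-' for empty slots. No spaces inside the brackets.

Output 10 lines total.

F [1,-]
F [1,3]
F [1,5]
H [1,5]
F [1,2]
F [1,3]
H [1,3]
F [1,4]
H [1,4]
H [1,4]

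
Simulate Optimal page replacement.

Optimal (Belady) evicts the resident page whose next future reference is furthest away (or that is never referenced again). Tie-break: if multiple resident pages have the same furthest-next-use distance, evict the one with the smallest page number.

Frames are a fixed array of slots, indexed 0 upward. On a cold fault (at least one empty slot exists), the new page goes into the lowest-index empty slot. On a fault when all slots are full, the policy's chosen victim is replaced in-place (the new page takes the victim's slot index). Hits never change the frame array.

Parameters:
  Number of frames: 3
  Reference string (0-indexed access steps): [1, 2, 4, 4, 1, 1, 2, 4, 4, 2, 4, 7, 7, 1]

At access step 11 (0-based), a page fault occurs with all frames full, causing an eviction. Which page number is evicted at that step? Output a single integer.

Step 0: ref 1 -> FAULT, frames=[1,-,-]
Step 1: ref 2 -> FAULT, frames=[1,2,-]
Step 2: ref 4 -> FAULT, frames=[1,2,4]
Step 3: ref 4 -> HIT, frames=[1,2,4]
Step 4: ref 1 -> HIT, frames=[1,2,4]
Step 5: ref 1 -> HIT, frames=[1,2,4]
Step 6: ref 2 -> HIT, frames=[1,2,4]
Step 7: ref 4 -> HIT, frames=[1,2,4]
Step 8: ref 4 -> HIT, frames=[1,2,4]
Step 9: ref 2 -> HIT, frames=[1,2,4]
Step 10: ref 4 -> HIT, frames=[1,2,4]
Step 11: ref 7 -> FAULT, evict 2, frames=[1,7,4]
At step 11: evicted page 2

Answer: 2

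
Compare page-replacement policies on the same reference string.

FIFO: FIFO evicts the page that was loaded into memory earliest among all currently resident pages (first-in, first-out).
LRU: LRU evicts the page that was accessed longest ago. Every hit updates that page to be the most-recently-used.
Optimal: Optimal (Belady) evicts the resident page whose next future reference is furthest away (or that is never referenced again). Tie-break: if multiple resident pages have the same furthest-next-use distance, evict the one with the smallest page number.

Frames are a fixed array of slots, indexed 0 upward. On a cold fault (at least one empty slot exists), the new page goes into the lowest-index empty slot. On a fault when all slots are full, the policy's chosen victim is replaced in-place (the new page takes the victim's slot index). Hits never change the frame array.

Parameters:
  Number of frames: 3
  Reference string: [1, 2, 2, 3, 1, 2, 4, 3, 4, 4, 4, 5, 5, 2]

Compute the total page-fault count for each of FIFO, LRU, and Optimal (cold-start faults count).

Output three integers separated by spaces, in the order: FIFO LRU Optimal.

--- FIFO ---
  step 0: ref 1 -> FAULT, frames=[1,-,-] (faults so far: 1)
  step 1: ref 2 -> FAULT, frames=[1,2,-] (faults so far: 2)
  step 2: ref 2 -> HIT, frames=[1,2,-] (faults so far: 2)
  step 3: ref 3 -> FAULT, frames=[1,2,3] (faults so far: 3)
  step 4: ref 1 -> HIT, frames=[1,2,3] (faults so far: 3)
  step 5: ref 2 -> HIT, frames=[1,2,3] (faults so far: 3)
  step 6: ref 4 -> FAULT, evict 1, frames=[4,2,3] (faults so far: 4)
  step 7: ref 3 -> HIT, frames=[4,2,3] (faults so far: 4)
  step 8: ref 4 -> HIT, frames=[4,2,3] (faults so far: 4)
  step 9: ref 4 -> HIT, frames=[4,2,3] (faults so far: 4)
  step 10: ref 4 -> HIT, frames=[4,2,3] (faults so far: 4)
  step 11: ref 5 -> FAULT, evict 2, frames=[4,5,3] (faults so far: 5)
  step 12: ref 5 -> HIT, frames=[4,5,3] (faults so far: 5)
  step 13: ref 2 -> FAULT, evict 3, frames=[4,5,2] (faults so far: 6)
  FIFO total faults: 6
--- LRU ---
  step 0: ref 1 -> FAULT, frames=[1,-,-] (faults so far: 1)
  step 1: ref 2 -> FAULT, frames=[1,2,-] (faults so far: 2)
  step 2: ref 2 -> HIT, frames=[1,2,-] (faults so far: 2)
  step 3: ref 3 -> FAULT, frames=[1,2,3] (faults so far: 3)
  step 4: ref 1 -> HIT, frames=[1,2,3] (faults so far: 3)
  step 5: ref 2 -> HIT, frames=[1,2,3] (faults so far: 3)
  step 6: ref 4 -> FAULT, evict 3, frames=[1,2,4] (faults so far: 4)
  step 7: ref 3 -> FAULT, evict 1, frames=[3,2,4] (faults so far: 5)
  step 8: ref 4 -> HIT, frames=[3,2,4] (faults so far: 5)
  step 9: ref 4 -> HIT, frames=[3,2,4] (faults so far: 5)
  step 10: ref 4 -> HIT, frames=[3,2,4] (faults so far: 5)
  step 11: ref 5 -> FAULT, evict 2, frames=[3,5,4] (faults so far: 6)
  step 12: ref 5 -> HIT, frames=[3,5,4] (faults so far: 6)
  step 13: ref 2 -> FAULT, evict 3, frames=[2,5,4] (faults so far: 7)
  LRU total faults: 7
--- Optimal ---
  step 0: ref 1 -> FAULT, frames=[1,-,-] (faults so far: 1)
  step 1: ref 2 -> FAULT, frames=[1,2,-] (faults so far: 2)
  step 2: ref 2 -> HIT, frames=[1,2,-] (faults so far: 2)
  step 3: ref 3 -> FAULT, frames=[1,2,3] (faults so far: 3)
  step 4: ref 1 -> HIT, frames=[1,2,3] (faults so far: 3)
  step 5: ref 2 -> HIT, frames=[1,2,3] (faults so far: 3)
  step 6: ref 4 -> FAULT, evict 1, frames=[4,2,3] (faults so far: 4)
  step 7: ref 3 -> HIT, frames=[4,2,3] (faults so far: 4)
  step 8: ref 4 -> HIT, frames=[4,2,3] (faults so far: 4)
  step 9: ref 4 -> HIT, frames=[4,2,3] (faults so far: 4)
  step 10: ref 4 -> HIT, frames=[4,2,3] (faults so far: 4)
  step 11: ref 5 -> FAULT, evict 3, frames=[4,2,5] (faults so far: 5)
  step 12: ref 5 -> HIT, frames=[4,2,5] (faults so far: 5)
  step 13: ref 2 -> HIT, frames=[4,2,5] (faults so far: 5)
  Optimal total faults: 5

Answer: 6 7 5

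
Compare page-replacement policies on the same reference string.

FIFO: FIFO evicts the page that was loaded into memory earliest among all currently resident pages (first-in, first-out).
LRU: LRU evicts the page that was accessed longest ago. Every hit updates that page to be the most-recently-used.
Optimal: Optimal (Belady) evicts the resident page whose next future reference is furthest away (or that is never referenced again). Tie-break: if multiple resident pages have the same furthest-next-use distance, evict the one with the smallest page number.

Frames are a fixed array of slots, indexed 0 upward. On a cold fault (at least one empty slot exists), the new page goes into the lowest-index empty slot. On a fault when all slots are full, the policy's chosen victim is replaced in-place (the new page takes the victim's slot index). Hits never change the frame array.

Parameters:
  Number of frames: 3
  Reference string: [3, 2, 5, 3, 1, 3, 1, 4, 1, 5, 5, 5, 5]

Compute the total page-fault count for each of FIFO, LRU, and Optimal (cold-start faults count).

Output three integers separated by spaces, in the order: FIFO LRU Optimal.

Answer: 7 6 5

Derivation:
--- FIFO ---
  step 0: ref 3 -> FAULT, frames=[3,-,-] (faults so far: 1)
  step 1: ref 2 -> FAULT, frames=[3,2,-] (faults so far: 2)
  step 2: ref 5 -> FAULT, frames=[3,2,5] (faults so far: 3)
  step 3: ref 3 -> HIT, frames=[3,2,5] (faults so far: 3)
  step 4: ref 1 -> FAULT, evict 3, frames=[1,2,5] (faults so far: 4)
  step 5: ref 3 -> FAULT, evict 2, frames=[1,3,5] (faults so far: 5)
  step 6: ref 1 -> HIT, frames=[1,3,5] (faults so far: 5)
  step 7: ref 4 -> FAULT, evict 5, frames=[1,3,4] (faults so far: 6)
  step 8: ref 1 -> HIT, frames=[1,3,4] (faults so far: 6)
  step 9: ref 5 -> FAULT, evict 1, frames=[5,3,4] (faults so far: 7)
  step 10: ref 5 -> HIT, frames=[5,3,4] (faults so far: 7)
  step 11: ref 5 -> HIT, frames=[5,3,4] (faults so far: 7)
  step 12: ref 5 -> HIT, frames=[5,3,4] (faults so far: 7)
  FIFO total faults: 7
--- LRU ---
  step 0: ref 3 -> FAULT, frames=[3,-,-] (faults so far: 1)
  step 1: ref 2 -> FAULT, frames=[3,2,-] (faults so far: 2)
  step 2: ref 5 -> FAULT, frames=[3,2,5] (faults so far: 3)
  step 3: ref 3 -> HIT, frames=[3,2,5] (faults so far: 3)
  step 4: ref 1 -> FAULT, evict 2, frames=[3,1,5] (faults so far: 4)
  step 5: ref 3 -> HIT, frames=[3,1,5] (faults so far: 4)
  step 6: ref 1 -> HIT, frames=[3,1,5] (faults so far: 4)
  step 7: ref 4 -> FAULT, evict 5, frames=[3,1,4] (faults so far: 5)
  step 8: ref 1 -> HIT, frames=[3,1,4] (faults so far: 5)
  step 9: ref 5 -> FAULT, evict 3, frames=[5,1,4] (faults so far: 6)
  step 10: ref 5 -> HIT, frames=[5,1,4] (faults so far: 6)
  step 11: ref 5 -> HIT, frames=[5,1,4] (faults so far: 6)
  step 12: ref 5 -> HIT, frames=[5,1,4] (faults so far: 6)
  LRU total faults: 6
--- Optimal ---
  step 0: ref 3 -> FAULT, frames=[3,-,-] (faults so far: 1)
  step 1: ref 2 -> FAULT, frames=[3,2,-] (faults so far: 2)
  step 2: ref 5 -> FAULT, frames=[3,2,5] (faults so far: 3)
  step 3: ref 3 -> HIT, frames=[3,2,5] (faults so far: 3)
  step 4: ref 1 -> FAULT, evict 2, frames=[3,1,5] (faults so far: 4)
  step 5: ref 3 -> HIT, frames=[3,1,5] (faults so far: 4)
  step 6: ref 1 -> HIT, frames=[3,1,5] (faults so far: 4)
  step 7: ref 4 -> FAULT, evict 3, frames=[4,1,5] (faults so far: 5)
  step 8: ref 1 -> HIT, frames=[4,1,5] (faults so far: 5)
  step 9: ref 5 -> HIT, frames=[4,1,5] (faults so far: 5)
  step 10: ref 5 -> HIT, frames=[4,1,5] (faults so far: 5)
  step 11: ref 5 -> HIT, frames=[4,1,5] (faults so far: 5)
  step 12: ref 5 -> HIT, frames=[4,1,5] (faults so far: 5)
  Optimal total faults: 5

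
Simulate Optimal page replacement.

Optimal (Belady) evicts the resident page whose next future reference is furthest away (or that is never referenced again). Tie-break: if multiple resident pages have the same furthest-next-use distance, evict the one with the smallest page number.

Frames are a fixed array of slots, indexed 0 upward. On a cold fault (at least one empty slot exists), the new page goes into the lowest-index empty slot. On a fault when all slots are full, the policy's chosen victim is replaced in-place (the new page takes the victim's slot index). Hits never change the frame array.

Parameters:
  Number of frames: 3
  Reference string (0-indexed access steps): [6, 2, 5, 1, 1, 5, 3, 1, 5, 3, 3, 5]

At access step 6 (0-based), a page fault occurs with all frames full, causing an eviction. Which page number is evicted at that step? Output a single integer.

Step 0: ref 6 -> FAULT, frames=[6,-,-]
Step 1: ref 2 -> FAULT, frames=[6,2,-]
Step 2: ref 5 -> FAULT, frames=[6,2,5]
Step 3: ref 1 -> FAULT, evict 2, frames=[6,1,5]
Step 4: ref 1 -> HIT, frames=[6,1,5]
Step 5: ref 5 -> HIT, frames=[6,1,5]
Step 6: ref 3 -> FAULT, evict 6, frames=[3,1,5]
At step 6: evicted page 6

Answer: 6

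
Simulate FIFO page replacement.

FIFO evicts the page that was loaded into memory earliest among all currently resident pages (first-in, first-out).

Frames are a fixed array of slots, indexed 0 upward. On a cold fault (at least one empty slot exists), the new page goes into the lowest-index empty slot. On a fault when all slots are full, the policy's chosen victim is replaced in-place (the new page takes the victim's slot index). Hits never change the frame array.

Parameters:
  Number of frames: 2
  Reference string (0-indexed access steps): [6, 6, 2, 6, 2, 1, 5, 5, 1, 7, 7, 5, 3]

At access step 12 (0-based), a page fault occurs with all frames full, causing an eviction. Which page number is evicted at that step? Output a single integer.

Answer: 5

Derivation:
Step 0: ref 6 -> FAULT, frames=[6,-]
Step 1: ref 6 -> HIT, frames=[6,-]
Step 2: ref 2 -> FAULT, frames=[6,2]
Step 3: ref 6 -> HIT, frames=[6,2]
Step 4: ref 2 -> HIT, frames=[6,2]
Step 5: ref 1 -> FAULT, evict 6, frames=[1,2]
Step 6: ref 5 -> FAULT, evict 2, frames=[1,5]
Step 7: ref 5 -> HIT, frames=[1,5]
Step 8: ref 1 -> HIT, frames=[1,5]
Step 9: ref 7 -> FAULT, evict 1, frames=[7,5]
Step 10: ref 7 -> HIT, frames=[7,5]
Step 11: ref 5 -> HIT, frames=[7,5]
Step 12: ref 3 -> FAULT, evict 5, frames=[7,3]
At step 12: evicted page 5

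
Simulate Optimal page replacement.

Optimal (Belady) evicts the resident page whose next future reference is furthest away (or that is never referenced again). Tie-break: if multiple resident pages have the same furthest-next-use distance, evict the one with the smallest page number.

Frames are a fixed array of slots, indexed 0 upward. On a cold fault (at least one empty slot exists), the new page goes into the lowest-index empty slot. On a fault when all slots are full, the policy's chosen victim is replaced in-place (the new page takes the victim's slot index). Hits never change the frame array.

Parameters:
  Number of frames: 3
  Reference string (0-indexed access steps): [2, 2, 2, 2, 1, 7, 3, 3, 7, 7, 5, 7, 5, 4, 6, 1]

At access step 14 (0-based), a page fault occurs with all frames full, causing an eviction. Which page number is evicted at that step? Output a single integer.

Step 0: ref 2 -> FAULT, frames=[2,-,-]
Step 1: ref 2 -> HIT, frames=[2,-,-]
Step 2: ref 2 -> HIT, frames=[2,-,-]
Step 3: ref 2 -> HIT, frames=[2,-,-]
Step 4: ref 1 -> FAULT, frames=[2,1,-]
Step 5: ref 7 -> FAULT, frames=[2,1,7]
Step 6: ref 3 -> FAULT, evict 2, frames=[3,1,7]
Step 7: ref 3 -> HIT, frames=[3,1,7]
Step 8: ref 7 -> HIT, frames=[3,1,7]
Step 9: ref 7 -> HIT, frames=[3,1,7]
Step 10: ref 5 -> FAULT, evict 3, frames=[5,1,7]
Step 11: ref 7 -> HIT, frames=[5,1,7]
Step 12: ref 5 -> HIT, frames=[5,1,7]
Step 13: ref 4 -> FAULT, evict 5, frames=[4,1,7]
Step 14: ref 6 -> FAULT, evict 4, frames=[6,1,7]
At step 14: evicted page 4

Answer: 4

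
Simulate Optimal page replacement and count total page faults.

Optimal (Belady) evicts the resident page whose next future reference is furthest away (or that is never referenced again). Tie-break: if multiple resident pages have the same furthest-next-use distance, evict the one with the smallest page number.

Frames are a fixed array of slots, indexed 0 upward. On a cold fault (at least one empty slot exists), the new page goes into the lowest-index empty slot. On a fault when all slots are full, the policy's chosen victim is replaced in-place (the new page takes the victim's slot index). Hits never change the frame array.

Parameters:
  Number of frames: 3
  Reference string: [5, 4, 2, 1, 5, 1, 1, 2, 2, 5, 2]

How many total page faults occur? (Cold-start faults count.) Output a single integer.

Step 0: ref 5 → FAULT, frames=[5,-,-]
Step 1: ref 4 → FAULT, frames=[5,4,-]
Step 2: ref 2 → FAULT, frames=[5,4,2]
Step 3: ref 1 → FAULT (evict 4), frames=[5,1,2]
Step 4: ref 5 → HIT, frames=[5,1,2]
Step 5: ref 1 → HIT, frames=[5,1,2]
Step 6: ref 1 → HIT, frames=[5,1,2]
Step 7: ref 2 → HIT, frames=[5,1,2]
Step 8: ref 2 → HIT, frames=[5,1,2]
Step 9: ref 5 → HIT, frames=[5,1,2]
Step 10: ref 2 → HIT, frames=[5,1,2]
Total faults: 4

Answer: 4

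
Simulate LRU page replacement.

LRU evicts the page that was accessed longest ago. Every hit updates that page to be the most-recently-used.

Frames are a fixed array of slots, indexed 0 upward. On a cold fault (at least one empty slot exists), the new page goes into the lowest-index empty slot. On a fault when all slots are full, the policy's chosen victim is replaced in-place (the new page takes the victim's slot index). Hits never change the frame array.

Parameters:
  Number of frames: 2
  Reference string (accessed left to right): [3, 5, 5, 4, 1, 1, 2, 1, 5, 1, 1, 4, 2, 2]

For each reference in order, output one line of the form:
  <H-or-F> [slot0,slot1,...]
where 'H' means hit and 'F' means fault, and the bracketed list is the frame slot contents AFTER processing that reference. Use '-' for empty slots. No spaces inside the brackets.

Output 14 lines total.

F [3,-]
F [3,5]
H [3,5]
F [4,5]
F [4,1]
H [4,1]
F [2,1]
H [2,1]
F [5,1]
H [5,1]
H [5,1]
F [4,1]
F [4,2]
H [4,2]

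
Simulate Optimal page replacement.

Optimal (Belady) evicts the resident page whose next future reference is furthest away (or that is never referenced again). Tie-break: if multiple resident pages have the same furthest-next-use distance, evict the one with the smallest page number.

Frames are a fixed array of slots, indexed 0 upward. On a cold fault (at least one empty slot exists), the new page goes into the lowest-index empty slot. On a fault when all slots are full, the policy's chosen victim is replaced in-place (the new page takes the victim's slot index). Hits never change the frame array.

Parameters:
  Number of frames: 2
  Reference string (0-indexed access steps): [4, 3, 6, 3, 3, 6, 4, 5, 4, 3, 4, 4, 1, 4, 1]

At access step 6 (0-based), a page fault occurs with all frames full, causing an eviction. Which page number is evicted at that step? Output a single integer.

Answer: 6

Derivation:
Step 0: ref 4 -> FAULT, frames=[4,-]
Step 1: ref 3 -> FAULT, frames=[4,3]
Step 2: ref 6 -> FAULT, evict 4, frames=[6,3]
Step 3: ref 3 -> HIT, frames=[6,3]
Step 4: ref 3 -> HIT, frames=[6,3]
Step 5: ref 6 -> HIT, frames=[6,3]
Step 6: ref 4 -> FAULT, evict 6, frames=[4,3]
At step 6: evicted page 6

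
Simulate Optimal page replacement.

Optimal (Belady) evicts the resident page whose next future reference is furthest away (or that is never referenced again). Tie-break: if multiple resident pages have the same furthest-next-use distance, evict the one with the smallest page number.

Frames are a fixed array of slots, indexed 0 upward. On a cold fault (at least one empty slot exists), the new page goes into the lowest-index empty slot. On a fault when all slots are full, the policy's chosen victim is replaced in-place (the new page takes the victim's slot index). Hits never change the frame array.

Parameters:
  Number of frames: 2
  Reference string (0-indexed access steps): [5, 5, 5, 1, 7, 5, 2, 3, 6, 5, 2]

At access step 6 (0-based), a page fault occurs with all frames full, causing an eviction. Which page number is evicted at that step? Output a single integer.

Answer: 7

Derivation:
Step 0: ref 5 -> FAULT, frames=[5,-]
Step 1: ref 5 -> HIT, frames=[5,-]
Step 2: ref 5 -> HIT, frames=[5,-]
Step 3: ref 1 -> FAULT, frames=[5,1]
Step 4: ref 7 -> FAULT, evict 1, frames=[5,7]
Step 5: ref 5 -> HIT, frames=[5,7]
Step 6: ref 2 -> FAULT, evict 7, frames=[5,2]
At step 6: evicted page 7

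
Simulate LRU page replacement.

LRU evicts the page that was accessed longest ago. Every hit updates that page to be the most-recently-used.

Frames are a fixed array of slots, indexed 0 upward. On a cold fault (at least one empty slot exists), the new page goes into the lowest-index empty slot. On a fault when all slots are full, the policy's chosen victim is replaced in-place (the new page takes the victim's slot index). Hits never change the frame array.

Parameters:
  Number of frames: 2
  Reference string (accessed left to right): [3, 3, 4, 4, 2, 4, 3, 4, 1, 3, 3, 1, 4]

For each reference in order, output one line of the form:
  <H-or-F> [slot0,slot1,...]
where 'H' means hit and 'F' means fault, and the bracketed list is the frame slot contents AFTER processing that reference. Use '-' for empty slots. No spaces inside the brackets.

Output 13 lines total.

F [3,-]
H [3,-]
F [3,4]
H [3,4]
F [2,4]
H [2,4]
F [3,4]
H [3,4]
F [1,4]
F [1,3]
H [1,3]
H [1,3]
F [1,4]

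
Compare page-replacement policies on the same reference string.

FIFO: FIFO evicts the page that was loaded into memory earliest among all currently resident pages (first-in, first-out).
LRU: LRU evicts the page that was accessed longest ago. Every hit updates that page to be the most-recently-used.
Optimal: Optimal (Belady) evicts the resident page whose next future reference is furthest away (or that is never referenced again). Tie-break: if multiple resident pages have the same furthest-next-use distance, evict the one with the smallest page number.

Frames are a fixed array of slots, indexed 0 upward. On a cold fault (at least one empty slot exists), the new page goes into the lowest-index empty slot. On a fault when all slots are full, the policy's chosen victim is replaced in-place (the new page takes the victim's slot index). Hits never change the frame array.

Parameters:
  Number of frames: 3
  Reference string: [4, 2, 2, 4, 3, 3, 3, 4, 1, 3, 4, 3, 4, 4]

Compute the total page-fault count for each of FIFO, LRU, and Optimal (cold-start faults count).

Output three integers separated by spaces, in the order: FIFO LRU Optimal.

--- FIFO ---
  step 0: ref 4 -> FAULT, frames=[4,-,-] (faults so far: 1)
  step 1: ref 2 -> FAULT, frames=[4,2,-] (faults so far: 2)
  step 2: ref 2 -> HIT, frames=[4,2,-] (faults so far: 2)
  step 3: ref 4 -> HIT, frames=[4,2,-] (faults so far: 2)
  step 4: ref 3 -> FAULT, frames=[4,2,3] (faults so far: 3)
  step 5: ref 3 -> HIT, frames=[4,2,3] (faults so far: 3)
  step 6: ref 3 -> HIT, frames=[4,2,3] (faults so far: 3)
  step 7: ref 4 -> HIT, frames=[4,2,3] (faults so far: 3)
  step 8: ref 1 -> FAULT, evict 4, frames=[1,2,3] (faults so far: 4)
  step 9: ref 3 -> HIT, frames=[1,2,3] (faults so far: 4)
  step 10: ref 4 -> FAULT, evict 2, frames=[1,4,3] (faults so far: 5)
  step 11: ref 3 -> HIT, frames=[1,4,3] (faults so far: 5)
  step 12: ref 4 -> HIT, frames=[1,4,3] (faults so far: 5)
  step 13: ref 4 -> HIT, frames=[1,4,3] (faults so far: 5)
  FIFO total faults: 5
--- LRU ---
  step 0: ref 4 -> FAULT, frames=[4,-,-] (faults so far: 1)
  step 1: ref 2 -> FAULT, frames=[4,2,-] (faults so far: 2)
  step 2: ref 2 -> HIT, frames=[4,2,-] (faults so far: 2)
  step 3: ref 4 -> HIT, frames=[4,2,-] (faults so far: 2)
  step 4: ref 3 -> FAULT, frames=[4,2,3] (faults so far: 3)
  step 5: ref 3 -> HIT, frames=[4,2,3] (faults so far: 3)
  step 6: ref 3 -> HIT, frames=[4,2,3] (faults so far: 3)
  step 7: ref 4 -> HIT, frames=[4,2,3] (faults so far: 3)
  step 8: ref 1 -> FAULT, evict 2, frames=[4,1,3] (faults so far: 4)
  step 9: ref 3 -> HIT, frames=[4,1,3] (faults so far: 4)
  step 10: ref 4 -> HIT, frames=[4,1,3] (faults so far: 4)
  step 11: ref 3 -> HIT, frames=[4,1,3] (faults so far: 4)
  step 12: ref 4 -> HIT, frames=[4,1,3] (faults so far: 4)
  step 13: ref 4 -> HIT, frames=[4,1,3] (faults so far: 4)
  LRU total faults: 4
--- Optimal ---
  step 0: ref 4 -> FAULT, frames=[4,-,-] (faults so far: 1)
  step 1: ref 2 -> FAULT, frames=[4,2,-] (faults so far: 2)
  step 2: ref 2 -> HIT, frames=[4,2,-] (faults so far: 2)
  step 3: ref 4 -> HIT, frames=[4,2,-] (faults so far: 2)
  step 4: ref 3 -> FAULT, frames=[4,2,3] (faults so far: 3)
  step 5: ref 3 -> HIT, frames=[4,2,3] (faults so far: 3)
  step 6: ref 3 -> HIT, frames=[4,2,3] (faults so far: 3)
  step 7: ref 4 -> HIT, frames=[4,2,3] (faults so far: 3)
  step 8: ref 1 -> FAULT, evict 2, frames=[4,1,3] (faults so far: 4)
  step 9: ref 3 -> HIT, frames=[4,1,3] (faults so far: 4)
  step 10: ref 4 -> HIT, frames=[4,1,3] (faults so far: 4)
  step 11: ref 3 -> HIT, frames=[4,1,3] (faults so far: 4)
  step 12: ref 4 -> HIT, frames=[4,1,3] (faults so far: 4)
  step 13: ref 4 -> HIT, frames=[4,1,3] (faults so far: 4)
  Optimal total faults: 4

Answer: 5 4 4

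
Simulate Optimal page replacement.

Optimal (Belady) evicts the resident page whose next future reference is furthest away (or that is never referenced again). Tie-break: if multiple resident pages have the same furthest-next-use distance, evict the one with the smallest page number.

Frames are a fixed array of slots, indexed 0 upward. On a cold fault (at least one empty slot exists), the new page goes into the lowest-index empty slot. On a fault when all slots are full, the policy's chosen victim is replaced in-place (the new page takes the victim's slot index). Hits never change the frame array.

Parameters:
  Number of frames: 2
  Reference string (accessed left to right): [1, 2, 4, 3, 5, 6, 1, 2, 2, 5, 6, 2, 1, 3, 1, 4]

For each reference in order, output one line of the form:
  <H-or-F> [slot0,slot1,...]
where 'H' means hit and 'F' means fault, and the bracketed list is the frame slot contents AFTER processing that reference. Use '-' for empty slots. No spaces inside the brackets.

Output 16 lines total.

F [1,-]
F [1,2]
F [1,4]
F [1,3]
F [1,5]
F [1,6]
H [1,6]
F [2,6]
H [2,6]
F [5,6]
H [5,6]
F [2,6]
F [1,6]
F [1,3]
H [1,3]
F [4,3]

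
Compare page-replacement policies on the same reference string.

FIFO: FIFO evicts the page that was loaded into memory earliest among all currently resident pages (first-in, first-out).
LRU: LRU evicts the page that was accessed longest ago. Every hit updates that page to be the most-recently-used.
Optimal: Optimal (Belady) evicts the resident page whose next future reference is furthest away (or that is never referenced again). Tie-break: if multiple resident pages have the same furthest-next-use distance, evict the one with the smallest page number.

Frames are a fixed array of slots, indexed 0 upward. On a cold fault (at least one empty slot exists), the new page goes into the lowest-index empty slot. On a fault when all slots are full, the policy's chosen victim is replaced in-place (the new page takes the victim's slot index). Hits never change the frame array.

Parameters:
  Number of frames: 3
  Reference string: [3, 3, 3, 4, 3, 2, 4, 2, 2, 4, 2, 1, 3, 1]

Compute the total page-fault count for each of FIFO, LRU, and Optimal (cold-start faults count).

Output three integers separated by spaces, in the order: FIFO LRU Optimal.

--- FIFO ---
  step 0: ref 3 -> FAULT, frames=[3,-,-] (faults so far: 1)
  step 1: ref 3 -> HIT, frames=[3,-,-] (faults so far: 1)
  step 2: ref 3 -> HIT, frames=[3,-,-] (faults so far: 1)
  step 3: ref 4 -> FAULT, frames=[3,4,-] (faults so far: 2)
  step 4: ref 3 -> HIT, frames=[3,4,-] (faults so far: 2)
  step 5: ref 2 -> FAULT, frames=[3,4,2] (faults so far: 3)
  step 6: ref 4 -> HIT, frames=[3,4,2] (faults so far: 3)
  step 7: ref 2 -> HIT, frames=[3,4,2] (faults so far: 3)
  step 8: ref 2 -> HIT, frames=[3,4,2] (faults so far: 3)
  step 9: ref 4 -> HIT, frames=[3,4,2] (faults so far: 3)
  step 10: ref 2 -> HIT, frames=[3,4,2] (faults so far: 3)
  step 11: ref 1 -> FAULT, evict 3, frames=[1,4,2] (faults so far: 4)
  step 12: ref 3 -> FAULT, evict 4, frames=[1,3,2] (faults so far: 5)
  step 13: ref 1 -> HIT, frames=[1,3,2] (faults so far: 5)
  FIFO total faults: 5
--- LRU ---
  step 0: ref 3 -> FAULT, frames=[3,-,-] (faults so far: 1)
  step 1: ref 3 -> HIT, frames=[3,-,-] (faults so far: 1)
  step 2: ref 3 -> HIT, frames=[3,-,-] (faults so far: 1)
  step 3: ref 4 -> FAULT, frames=[3,4,-] (faults so far: 2)
  step 4: ref 3 -> HIT, frames=[3,4,-] (faults so far: 2)
  step 5: ref 2 -> FAULT, frames=[3,4,2] (faults so far: 3)
  step 6: ref 4 -> HIT, frames=[3,4,2] (faults so far: 3)
  step 7: ref 2 -> HIT, frames=[3,4,2] (faults so far: 3)
  step 8: ref 2 -> HIT, frames=[3,4,2] (faults so far: 3)
  step 9: ref 4 -> HIT, frames=[3,4,2] (faults so far: 3)
  step 10: ref 2 -> HIT, frames=[3,4,2] (faults so far: 3)
  step 11: ref 1 -> FAULT, evict 3, frames=[1,4,2] (faults so far: 4)
  step 12: ref 3 -> FAULT, evict 4, frames=[1,3,2] (faults so far: 5)
  step 13: ref 1 -> HIT, frames=[1,3,2] (faults so far: 5)
  LRU total faults: 5
--- Optimal ---
  step 0: ref 3 -> FAULT, frames=[3,-,-] (faults so far: 1)
  step 1: ref 3 -> HIT, frames=[3,-,-] (faults so far: 1)
  step 2: ref 3 -> HIT, frames=[3,-,-] (faults so far: 1)
  step 3: ref 4 -> FAULT, frames=[3,4,-] (faults so far: 2)
  step 4: ref 3 -> HIT, frames=[3,4,-] (faults so far: 2)
  step 5: ref 2 -> FAULT, frames=[3,4,2] (faults so far: 3)
  step 6: ref 4 -> HIT, frames=[3,4,2] (faults so far: 3)
  step 7: ref 2 -> HIT, frames=[3,4,2] (faults so far: 3)
  step 8: ref 2 -> HIT, frames=[3,4,2] (faults so far: 3)
  step 9: ref 4 -> HIT, frames=[3,4,2] (faults so far: 3)
  step 10: ref 2 -> HIT, frames=[3,4,2] (faults so far: 3)
  step 11: ref 1 -> FAULT, evict 2, frames=[3,4,1] (faults so far: 4)
  step 12: ref 3 -> HIT, frames=[3,4,1] (faults so far: 4)
  step 13: ref 1 -> HIT, frames=[3,4,1] (faults so far: 4)
  Optimal total faults: 4

Answer: 5 5 4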